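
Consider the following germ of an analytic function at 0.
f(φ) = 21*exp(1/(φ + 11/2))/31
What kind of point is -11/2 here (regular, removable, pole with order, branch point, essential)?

The exponent 1/(φ - (-11/2)) has a pole at -11/2, so exp(1/(φ - (-11/2))) takes every nonzero value near it: an essential singularity (not a pole of any order).

The point is an essential singularity.


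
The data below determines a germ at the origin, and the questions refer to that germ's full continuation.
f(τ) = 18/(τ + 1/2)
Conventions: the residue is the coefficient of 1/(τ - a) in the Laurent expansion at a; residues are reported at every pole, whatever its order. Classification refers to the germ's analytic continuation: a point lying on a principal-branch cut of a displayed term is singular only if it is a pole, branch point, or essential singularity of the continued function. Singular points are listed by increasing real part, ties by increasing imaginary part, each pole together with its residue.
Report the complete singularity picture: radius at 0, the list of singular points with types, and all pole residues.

Radius of convergence at 0: 1/2.
At -1/2: a pole of order 1; residue 18.

Denominator factor (τ + 1/2): pole of order 1 at -1/2, modulus 1/2.
The radius of convergence is the smallest modulus among the singular points: 1/2.
At the order-1 pole -1/2 set g(τ) = (τ - (-1/2))*f(τ) = 18.
Simple pole: residue = g(a) at a = -1/2, which is 18.


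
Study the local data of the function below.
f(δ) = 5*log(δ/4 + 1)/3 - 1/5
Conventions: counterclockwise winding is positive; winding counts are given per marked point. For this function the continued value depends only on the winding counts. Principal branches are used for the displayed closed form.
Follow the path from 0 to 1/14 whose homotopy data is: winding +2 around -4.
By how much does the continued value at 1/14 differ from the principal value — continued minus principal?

Continued minus principal equals (20/3)*pi*i.

The rational part is single-valued and drops out of the difference; each branch term changes only by its own monodromy.
(5/3)*log(1 - δ/(-4)): each positive loop around -4 adds 2*pi*i to the log, so winding +2 contributes (5/3)*(2)*2*pi*i = (20/3)*pi*i.
Summing the contributions at δ = 1/14 gives (20/3)*pi*i.


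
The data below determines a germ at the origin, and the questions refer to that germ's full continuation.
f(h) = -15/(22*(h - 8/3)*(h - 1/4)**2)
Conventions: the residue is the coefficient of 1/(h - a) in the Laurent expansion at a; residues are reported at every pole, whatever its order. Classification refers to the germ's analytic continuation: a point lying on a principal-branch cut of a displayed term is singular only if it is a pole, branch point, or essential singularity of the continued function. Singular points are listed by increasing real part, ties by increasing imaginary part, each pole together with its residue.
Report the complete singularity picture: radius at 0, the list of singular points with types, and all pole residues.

Radius of convergence at 0: 1/4.
At 1/4: a pole of order 2; residue 1080/9251.
At 8/3: a pole of order 1; residue -1080/9251.

Denominator factor (h - 8/3): pole of order 1 at 8/3, modulus 8/3.
Denominator factor (h - 1/4)^2: pole of order 2 at 1/4, modulus 1/4.
The radius of convergence is the smallest modulus among the singular points: 1/4.
At the order-2 pole 1/4 set g(h) = (h - (1/4))^2*f(h) = -15/(22*(h - 8/3)).
Order-2 pole: residue = g'(a); g'(1/4) = 1080/9251, so the residue is 1080/9251.
At the order-1 pole 8/3 set g(h) = (h - (8/3))*f(h) = -15/(22*(h - 1/4)**2).
Simple pole: residue = g(a) at a = 8/3, which is -1080/9251.
List the singular points by increasing real part (a conjugate pair: the negative imaginary part first).


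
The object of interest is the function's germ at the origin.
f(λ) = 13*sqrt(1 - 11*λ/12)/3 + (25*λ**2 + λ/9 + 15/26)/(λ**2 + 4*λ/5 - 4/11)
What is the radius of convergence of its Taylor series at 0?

The radius of convergence is -2/5 + (12/55)*sqrt(11).

Denominator factor (λ**2 + 4*λ/5 - 4/11): discriminant 576/275, real irrational roots -2/5 + (12/55)*sqrt(11) and -2/5 - (12/55)*sqrt(11); poles of order 1, moduli -2/5 + (12/55)*sqrt(11) and 2/5 + (12/55)*sqrt(11).
Branch term (13/3)*sqrt(1 - λ/(12/11)): its argument vanishes at λ = 12/11, a square-root branch point, modulus 12/11.
The radius of convergence is the smallest modulus among the singular points: -2/5 + (12/55)*sqrt(11).


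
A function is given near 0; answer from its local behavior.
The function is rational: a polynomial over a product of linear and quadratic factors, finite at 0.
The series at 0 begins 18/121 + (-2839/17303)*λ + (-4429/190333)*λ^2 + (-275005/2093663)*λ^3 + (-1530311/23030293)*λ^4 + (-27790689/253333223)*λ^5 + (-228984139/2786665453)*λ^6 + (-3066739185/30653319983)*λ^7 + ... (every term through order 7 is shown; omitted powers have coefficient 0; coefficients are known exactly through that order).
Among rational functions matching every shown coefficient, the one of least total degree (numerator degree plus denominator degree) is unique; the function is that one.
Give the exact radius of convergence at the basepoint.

No rational of total degree below 4 reproduces all 8 coefficients; solving the [1/3] Pade equations on them gives f(λ) = (9/11 - 37*λ/26)/((λ - 1)*(λ**2 - 2*λ - 11/2)), whose expansion matches every shown term.
Denominator factor (λ**2 - 2*λ - 11/2): discriminant 26, real irrational roots 1 + (1/2)*sqrt(26) and 1 - (1/2)*sqrt(26); poles of order 1, moduli 1 + (1/2)*sqrt(26) and -1 + (1/2)*sqrt(26).
Denominator factor (λ - 1): pole of order 1 at 1, modulus 1.
The radius of convergence is the smallest modulus among the singular points: 1.

The radius of convergence is 1.


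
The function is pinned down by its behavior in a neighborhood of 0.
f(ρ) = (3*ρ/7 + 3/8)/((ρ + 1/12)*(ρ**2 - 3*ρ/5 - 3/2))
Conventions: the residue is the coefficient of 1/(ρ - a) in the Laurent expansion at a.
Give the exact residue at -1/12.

The residue is -1710/7273.

At the order-1 pole -1/12 set g(ρ) = (ρ - (-1/12))*f(ρ) = (3*ρ/7 + 3/8)/(ρ**2 - 3*ρ/5 - 3/2).
Simple pole: residue = g(a) at a = -1/12, which is -1710/7273.


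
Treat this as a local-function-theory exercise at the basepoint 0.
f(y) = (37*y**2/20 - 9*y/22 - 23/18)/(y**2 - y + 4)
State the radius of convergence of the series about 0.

The radius of convergence is 2.

Denominator factor (y**2 - y + 4): discriminant -15, complex-conjugate roots (1/2) + ((1/2)*sqrt(15))*i and (1/2) - ((1/2)*sqrt(15))*i; poles of order 1, moduli 2 and 2.
The radius of convergence is the smallest modulus among the singular points: 2.


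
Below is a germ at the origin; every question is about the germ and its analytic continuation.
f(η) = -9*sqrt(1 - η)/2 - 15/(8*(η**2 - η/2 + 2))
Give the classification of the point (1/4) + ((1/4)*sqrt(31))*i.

The denominator factor η**2 - η/2 + 2 vanishes at (1/4) + ((1/4)*sqrt(31))*i and appears to the power 1; the numerator there equals -15/8, nonzero, and no other factor vanishes.
The branch terms are analytic at this point.
Hence a pole whose order is the multiplicity, 1.

The point is a pole of order 1.


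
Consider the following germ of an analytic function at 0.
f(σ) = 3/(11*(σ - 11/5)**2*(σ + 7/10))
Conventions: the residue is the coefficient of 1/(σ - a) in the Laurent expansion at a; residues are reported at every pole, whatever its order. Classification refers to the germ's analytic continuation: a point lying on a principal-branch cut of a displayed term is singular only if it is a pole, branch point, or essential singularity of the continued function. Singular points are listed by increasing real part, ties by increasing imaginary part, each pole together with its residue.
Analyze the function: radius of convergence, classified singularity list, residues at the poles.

Denominator factor (σ + 7/10): pole of order 1 at -7/10, modulus 7/10.
Denominator factor (σ - 11/5)^2: pole of order 2 at 11/5, modulus 11/5.
The radius of convergence is the smallest modulus among the singular points: 7/10.
At the order-1 pole -7/10 set g(σ) = (σ - (-7/10))*f(σ) = 3/(11*(σ - 11/5)**2).
Simple pole: residue = g(a) at a = -7/10, which is 300/9251.
At the order-2 pole 11/5 set g(σ) = (σ - (11/5))^2*f(σ) = 3/(11*(σ + 7/10)).
Order-2 pole: residue = g'(a); g'(11/5) = -300/9251, so the residue is -300/9251.
List the singular points by increasing real part (a conjugate pair: the negative imaginary part first).

Radius of convergence at 0: 7/10.
At -7/10: a pole of order 1; residue 300/9251.
At 11/5: a pole of order 2; residue -300/9251.


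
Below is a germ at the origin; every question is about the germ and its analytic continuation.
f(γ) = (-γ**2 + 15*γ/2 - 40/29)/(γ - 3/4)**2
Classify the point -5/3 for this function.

Denominator factors: γ - 3/4 = -29/12 at γ = -5/3 — none vanishes.
So the germ continues analytically to -5/3.

The point is a regular point.


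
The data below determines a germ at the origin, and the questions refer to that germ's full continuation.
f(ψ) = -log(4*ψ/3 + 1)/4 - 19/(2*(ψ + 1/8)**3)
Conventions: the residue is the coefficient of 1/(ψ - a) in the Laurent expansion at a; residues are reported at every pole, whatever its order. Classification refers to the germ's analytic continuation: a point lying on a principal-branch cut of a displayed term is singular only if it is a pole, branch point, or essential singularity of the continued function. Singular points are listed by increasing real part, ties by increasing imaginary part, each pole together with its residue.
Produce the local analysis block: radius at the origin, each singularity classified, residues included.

Denominator factor (ψ + 1/8)^3: pole of order 3 at -1/8, modulus 1/8.
Branch term (-1/4)*log(1 - ψ/(-3/4)): its argument vanishes at ψ = -3/4, a logarithmic branch point, modulus 3/4.
The radius of convergence is the smallest modulus among the singular points: 1/8.
The branch term is analytic at -1/8 and contributes nothing to the residue; only the rational part matters.
At the order-3 pole -1/8 set g(ψ) = (ψ - (-1/8))^3*(rational part) = -19/2.
Order-3 pole: residue = g''(a)/2; g''(-1/8) = 0, so the residue is 0.
List the singular points by increasing real part (a conjugate pair: the negative imaginary part first).

Radius of convergence at 0: 1/8.
At -3/4: a logarithmic branch point.
At -1/8: a pole of order 3; residue 0.


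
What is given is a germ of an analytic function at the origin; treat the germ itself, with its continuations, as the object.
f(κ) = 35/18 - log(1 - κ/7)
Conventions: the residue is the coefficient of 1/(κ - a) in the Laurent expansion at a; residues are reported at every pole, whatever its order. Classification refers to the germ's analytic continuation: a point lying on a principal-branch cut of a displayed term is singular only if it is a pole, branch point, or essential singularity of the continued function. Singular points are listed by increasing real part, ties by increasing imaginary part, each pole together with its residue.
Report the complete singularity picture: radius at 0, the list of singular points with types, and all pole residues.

Branch term (-1)*log(1 - κ/(7)): its argument vanishes at κ = 7, a logarithmic branch point, modulus 7.
The radius of convergence is the smallest modulus among the singular points: 7.

Radius of convergence at 0: 7.
At 7: a logarithmic branch point.


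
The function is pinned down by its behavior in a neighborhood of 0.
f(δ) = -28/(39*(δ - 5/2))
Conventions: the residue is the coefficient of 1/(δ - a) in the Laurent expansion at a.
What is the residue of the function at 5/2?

At the order-1 pole 5/2 set g(δ) = (δ - (5/2))*f(δ) = -28/39.
Simple pole: residue = g(a) at a = 5/2, which is -28/39.

The residue is -28/39.


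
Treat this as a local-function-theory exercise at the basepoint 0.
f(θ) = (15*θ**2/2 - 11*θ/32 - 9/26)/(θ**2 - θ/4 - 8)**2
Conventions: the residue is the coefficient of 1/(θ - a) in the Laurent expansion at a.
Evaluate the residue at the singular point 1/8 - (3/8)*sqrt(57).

The factor θ**2 - θ/4 - 8 splits as (θ - a)(θ - a') with a = 1/8 - (3/8)*sqrt(57), a' = 1/8 + (3/8)*sqrt(57). At the order-2 pole a set g(θ) = (θ - a)^2*f(θ) = [15*θ**2/2 - 11*θ/32 - 9/26] / (θ - a')^2.
Order-2 pole: residue = g'(a); g'(1/8 - (3/8)*sqrt(57)) = -(200975/2280798)*sqrt(57), so the residue is -(200975/2280798)*sqrt(57).

The residue is -(200975/2280798)*sqrt(57).


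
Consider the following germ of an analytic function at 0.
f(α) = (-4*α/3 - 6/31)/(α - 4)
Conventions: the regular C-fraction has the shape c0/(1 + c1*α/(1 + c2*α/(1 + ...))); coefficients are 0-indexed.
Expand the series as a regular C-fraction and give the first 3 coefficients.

Taylor coefficients (expand at 0): a_0 = 3/62, a_1 = 257/744, a_2 = 257/2976.
c0 = a_0 = 3/62. Peel one level at a time: if S = 1 + c*α/S' with S'(0) = 1, then c is the α-coefficient of S and S' = c*α/(S - 1).
S_1 = c0/f = 1 + (-257/36)*α + (7967/162)*α^2 + ...; c1 = -257/36.
S_2 = c1*α/(S_1 - 1) = 1 + (62/9)*α + ...; c2 = 62/9.

The regular C-fraction coefficients are [3/62, -257/36, 62/9].


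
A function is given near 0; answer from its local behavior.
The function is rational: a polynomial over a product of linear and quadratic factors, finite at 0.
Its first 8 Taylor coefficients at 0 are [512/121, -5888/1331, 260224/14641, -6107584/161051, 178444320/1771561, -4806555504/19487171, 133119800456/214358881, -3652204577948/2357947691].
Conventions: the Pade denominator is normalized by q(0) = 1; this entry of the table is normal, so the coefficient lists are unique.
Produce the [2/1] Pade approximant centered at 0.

Taylor coefficients needed (read off): a_0 = 512/121, a_1 = -5888/1331, a_2 = 260224/14641, a_3 = -6107584/161051.
Write the denominator as Q(d) = 1 + q1*d. Requiring Q*f - P = O(d^4) with deg P <= 2 kills the coefficients of d^3..d^3 in Q*f:
  d^3: a_3 + q1*a_2 = 0, i.e. -6107584/161051 + (260224/14641)*q1 = 0.
Solving this linear system: q1 = 95431/44726.
The numerator is Q*f truncated at degree 2: P0 = a_0 = 512/121; P1 = a_1 + q1*a_0 = 12460032/2705923; P2 = a_2 + q1*a_1 = 248086528/29765153.

The Pade approximant has numerator coefficients [512/121, 12460032/2705923, 248086528/29765153]; denominator coefficients [1, 95431/44726].


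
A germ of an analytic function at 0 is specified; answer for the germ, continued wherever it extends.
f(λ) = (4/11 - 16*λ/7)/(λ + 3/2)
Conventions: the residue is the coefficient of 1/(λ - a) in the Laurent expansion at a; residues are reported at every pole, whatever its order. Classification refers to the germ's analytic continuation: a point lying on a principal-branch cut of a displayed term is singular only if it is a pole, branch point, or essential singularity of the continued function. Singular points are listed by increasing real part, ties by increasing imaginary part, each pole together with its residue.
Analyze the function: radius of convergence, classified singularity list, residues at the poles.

Denominator factor (λ + 3/2): pole of order 1 at -3/2, modulus 3/2.
The radius of convergence is the smallest modulus among the singular points: 3/2.
At the order-1 pole -3/2 set g(λ) = (λ - (-3/2))*f(λ) = 4/11 - 16*λ/7.
Simple pole: residue = g(a) at a = -3/2, which is 292/77.

Radius of convergence at 0: 3/2.
At -3/2: a pole of order 1; residue 292/77.


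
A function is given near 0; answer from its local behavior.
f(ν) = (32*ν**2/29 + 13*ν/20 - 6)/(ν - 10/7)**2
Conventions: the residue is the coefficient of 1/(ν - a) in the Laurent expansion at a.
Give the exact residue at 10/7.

At the order-2 pole 10/7 set g(ν) = (ν - (10/7))^2*f(ν) = 32*ν**2/29 + 13*ν/20 - 6.
Order-2 pole: residue = g'(a); g'(10/7) = 15439/4060, so the residue is 15439/4060.

The residue is 15439/4060.


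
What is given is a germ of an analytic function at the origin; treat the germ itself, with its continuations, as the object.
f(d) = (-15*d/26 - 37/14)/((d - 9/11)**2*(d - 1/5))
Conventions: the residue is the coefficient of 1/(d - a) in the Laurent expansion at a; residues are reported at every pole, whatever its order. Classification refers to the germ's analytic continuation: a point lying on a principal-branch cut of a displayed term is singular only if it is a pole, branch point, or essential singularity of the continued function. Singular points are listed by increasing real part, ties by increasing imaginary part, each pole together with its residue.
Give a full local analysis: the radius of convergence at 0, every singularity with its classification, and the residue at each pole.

Denominator factor (d - 9/11)^2: pole of order 2 at 9/11, modulus 9/11.
Denominator factor (d - 1/5): pole of order 1 at 1/5, modulus 1/5.
The radius of convergence is the smallest modulus among the singular points: 1/5.
At the order-1 pole 1/5 set g(d) = (d - (1/5))*f(d) = (-15*d/26 - 37/14)/(d - 9/11)**2.
Simple pole: residue = g(a) at a = 1/5, which is -759275/105196.
At the order-2 pole 9/11 set g(d) = (d - (9/11))^2*f(d) = (-15*d/26 - 37/14)/(d - 1/5).
Order-2 pole: residue = g'(a); g'(9/11) = 759275/105196, so the residue is 759275/105196.
List the singular points by increasing real part (a conjugate pair: the negative imaginary part first).

Radius of convergence at 0: 1/5.
At 1/5: a pole of order 1; residue -759275/105196.
At 9/11: a pole of order 2; residue 759275/105196.


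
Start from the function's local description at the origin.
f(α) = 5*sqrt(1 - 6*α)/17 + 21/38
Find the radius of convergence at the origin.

The radius of convergence is 1/6.

Branch term (5/17)*sqrt(1 - α/(1/6)): its argument vanishes at α = 1/6, a square-root branch point, modulus 1/6.
The radius of convergence is the smallest modulus among the singular points: 1/6.


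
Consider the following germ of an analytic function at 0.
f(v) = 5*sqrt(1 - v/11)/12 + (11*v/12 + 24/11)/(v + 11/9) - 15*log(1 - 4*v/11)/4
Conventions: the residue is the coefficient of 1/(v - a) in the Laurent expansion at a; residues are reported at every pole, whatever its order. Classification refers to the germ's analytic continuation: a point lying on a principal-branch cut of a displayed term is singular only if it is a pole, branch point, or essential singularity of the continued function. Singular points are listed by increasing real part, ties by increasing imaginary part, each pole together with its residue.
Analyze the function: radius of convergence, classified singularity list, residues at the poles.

Denominator factor (v + 11/9): pole of order 1 at -11/9, modulus 11/9.
Branch term (5/12)*sqrt(1 - v/(11)): its argument vanishes at v = 11, a square-root branch point, modulus 11.
Branch term (-15/4)*log(1 - v/(11/4)): its argument vanishes at v = 11/4, a logarithmic branch point, modulus 11/4.
The radius of convergence is the smallest modulus among the singular points: 11/9.
The branch terms are analytic at -11/9 and contribute nothing to the residue; only the rational part matters.
At the order-1 pole -11/9 set g(v) = (v - (-11/9))*(rational part) = 11*v/12 + 24/11.
Simple pole: residue = g(a) at a = -11/9, which is 1261/1188.
List the singular points by increasing real part (a conjugate pair: the negative imaginary part first).

Radius of convergence at 0: 11/9.
At -11/9: a pole of order 1; residue 1261/1188.
At 11/4: a logarithmic branch point.
At 11: an algebraic (square-root) branch point.


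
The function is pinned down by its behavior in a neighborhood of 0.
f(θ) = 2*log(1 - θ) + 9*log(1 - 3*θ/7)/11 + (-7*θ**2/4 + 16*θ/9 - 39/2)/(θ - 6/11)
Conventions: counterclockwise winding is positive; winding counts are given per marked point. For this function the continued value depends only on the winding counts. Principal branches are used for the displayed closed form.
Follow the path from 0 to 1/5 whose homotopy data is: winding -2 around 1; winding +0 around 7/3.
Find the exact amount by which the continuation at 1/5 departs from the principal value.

Continued minus principal equals -(8)*pi*i.

The rational part is single-valued and drops out of the difference; each branch term changes only by its own monodromy.
(2)*log(1 - θ/(1)): each positive loop around 1 adds 2*pi*i to the log, so winding -2 contributes (2)*(-2)*2*pi*i = -(8)*pi*i.
(9/11)*log(1 - θ/(7/3)): winding 0 around 7/3, so this term returns to its principal value, contribution 0.
Summing the contributions at θ = 1/5 gives -(8)*pi*i.


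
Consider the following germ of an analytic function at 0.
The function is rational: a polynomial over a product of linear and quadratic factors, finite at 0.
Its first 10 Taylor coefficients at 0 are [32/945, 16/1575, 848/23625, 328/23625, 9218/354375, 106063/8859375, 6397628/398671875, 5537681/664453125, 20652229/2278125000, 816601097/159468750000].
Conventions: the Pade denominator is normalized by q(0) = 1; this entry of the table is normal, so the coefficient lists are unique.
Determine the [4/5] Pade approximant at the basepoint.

Taylor coefficients needed (read off): a_0 = 32/945, a_1 = 16/1575, a_2 = 848/23625, a_3 = 328/23625, a_4 = 9218/354375, a_5 = 106063/8859375, a_6 = 6397628/398671875, a_7 = 5537681/664453125, a_8 = 20652229/2278125000, a_9 = 816601097/159468750000.
Write the denominator as Q(β) = 1 + q1*β + q2*β^2 + q3*β^3 + q4*β^4 + q5*β^5. Requiring Q*f - P = O(β^10) with deg P <= 4 kills the coefficients of β^5..β^9 in Q*f:
  β^5: a_5 + q1*a_4 + q2*a_3 + q3*a_2 + q4*a_1 + q5*a_0 = 0, i.e. 106063/8859375 + (9218/354375)*q1 + (328/23625)*q2 + (848/23625)*q3 + (16/1575)*q4 + (32/945)*q5 = 0.
  β^6: a_6 + q1*a_5 + q2*a_4 + q3*a_3 + q4*a_2 + q5*a_1 = 0, i.e. 6397628/398671875 + (106063/8859375)*q1 + (9218/354375)*q2 + (328/23625)*q3 + (848/23625)*q4 + (16/1575)*q5 = 0.
  β^7: a_7 + q1*a_6 + q2*a_5 + q3*a_4 + q4*a_3 + q5*a_2 = 0, i.e. 5537681/664453125 + (6397628/398671875)*q1 + (106063/8859375)*q2 + (9218/354375)*q3 + (328/23625)*q4 + (848/23625)*q5 = 0.
  β^8: a_8 + q1*a_7 + q2*a_6 + q3*a_5 + q4*a_4 + q5*a_3 = 0, i.e. 20652229/2278125000 + (5537681/664453125)*q1 + (6397628/398671875)*q2 + (106063/8859375)*q3 + (9218/354375)*q4 + (328/23625)*q5 = 0.
  β^9: a_9 + q1*a_8 + q2*a_7 + q3*a_6 + q4*a_5 + q5*a_4 = 0, i.e. 816601097/159468750000 + (20652229/2278125000)*q1 + (5537681/664453125)*q2 + (6397628/398671875)*q3 + (106063/8859375)*q4 + (9218/354375)*q5 = 0.
Solving this linear system: q1 = -22027/46090, q2 = -1055419/1382700, q3 = 4301773/13827000, q4 = 1986311/12444300, q5 = -106063/2074050.
The numerator is Q*f truncated at degree 4: P0 = a_0 = 32/945; P1 = a_1 + q1*a_0 = -5248/871101; P2 = a_2 + q1*a_1 + q2*a_0 = 13568/2613303; P3 = a_3 + q1*a_2 + q2*a_1 + q3*a_0 = -1280/2613303; P4 = a_4 + q1*a_3 + q2*a_2 + q3*a_1 + q4*a_0 = 12800/23519727.

The Pade approximant has numerator coefficients [32/945, -5248/871101, 13568/2613303, -1280/2613303, 12800/23519727]; denominator coefficients [1, -22027/46090, -1055419/1382700, 4301773/13827000, 1986311/12444300, -106063/2074050].


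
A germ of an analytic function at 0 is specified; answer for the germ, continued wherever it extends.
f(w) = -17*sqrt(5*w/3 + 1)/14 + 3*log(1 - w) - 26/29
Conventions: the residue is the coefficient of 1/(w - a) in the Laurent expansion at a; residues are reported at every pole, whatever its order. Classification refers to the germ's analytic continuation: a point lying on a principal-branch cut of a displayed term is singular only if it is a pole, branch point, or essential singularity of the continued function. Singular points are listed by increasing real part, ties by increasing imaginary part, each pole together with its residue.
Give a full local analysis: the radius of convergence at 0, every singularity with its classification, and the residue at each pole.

Radius of convergence at 0: 3/5.
At -3/5: an algebraic (square-root) branch point.
At 1: a logarithmic branch point.

Branch term (-17/14)*sqrt(1 - w/(-3/5)): its argument vanishes at w = -3/5, a square-root branch point, modulus 3/5.
Branch term (3)*log(1 - w/(1)): its argument vanishes at w = 1, a logarithmic branch point, modulus 1.
The radius of convergence is the smallest modulus among the singular points: 3/5.
List the singular points by increasing real part (a conjugate pair: the negative imaginary part first).


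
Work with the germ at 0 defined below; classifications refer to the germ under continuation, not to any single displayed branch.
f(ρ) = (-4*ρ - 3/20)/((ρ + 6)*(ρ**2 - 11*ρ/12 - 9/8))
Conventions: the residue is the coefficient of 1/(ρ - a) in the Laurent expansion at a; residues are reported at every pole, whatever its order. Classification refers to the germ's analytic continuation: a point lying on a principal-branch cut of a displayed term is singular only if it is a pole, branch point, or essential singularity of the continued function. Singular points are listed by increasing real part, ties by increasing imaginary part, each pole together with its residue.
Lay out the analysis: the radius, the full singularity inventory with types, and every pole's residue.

Radius of convergence at 0: -11/24 + (1/24)*sqrt(769).
At -6: a pole of order 1; residue 954/1615.
At 11/24 - (1/24)*sqrt(769): a pole of order 1; residue -477/1615 + (717/248387)*sqrt(769).
At 11/24 + (1/24)*sqrt(769): a pole of order 1; residue -477/1615 - (717/248387)*sqrt(769).


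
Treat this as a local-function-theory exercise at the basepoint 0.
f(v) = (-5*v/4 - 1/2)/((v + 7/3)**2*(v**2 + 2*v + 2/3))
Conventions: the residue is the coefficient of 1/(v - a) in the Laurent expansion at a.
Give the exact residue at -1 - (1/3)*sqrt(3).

The factor v**2 + 2*v + 2/3 splits as (v - a)(v - a') with a = -1 - (1/3)*sqrt(3), a' = -1 + (1/3)*sqrt(3). At the order-1 pole a set g(v) = (v - a)*f(v) = [(-5*v/4 - 1/2)/(v + 7/3)**2] / (v - a').
Simple pole: residue = g(a) at a = -1 - (1/3)*sqrt(3), which is -1503/1352 - (873/1352)*sqrt(3).

The residue is -1503/1352 - (873/1352)*sqrt(3).


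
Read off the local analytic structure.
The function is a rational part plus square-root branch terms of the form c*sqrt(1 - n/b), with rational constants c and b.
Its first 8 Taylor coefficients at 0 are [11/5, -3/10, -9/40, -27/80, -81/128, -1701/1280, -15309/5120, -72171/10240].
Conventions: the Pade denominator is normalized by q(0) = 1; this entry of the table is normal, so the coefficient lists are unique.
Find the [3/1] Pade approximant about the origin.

The Pade approximant has numerator coefficients [11/5, -177/40, 27/80, 27/320]; denominator coefficients [1, -15/8].

Taylor coefficients needed (read off): a_0 = 11/5, a_1 = -3/10, a_2 = -9/40, a_3 = -27/80, a_4 = -81/128.
Write the denominator as Q(n) = 1 + q1*n. Requiring Q*f - P = O(n^5) with deg P <= 3 kills the coefficients of n^4..n^4 in Q*f:
  n^4: a_4 + q1*a_3 = 0, i.e. -81/128 + (-27/80)*q1 = 0.
Solving this linear system: q1 = -15/8.
The numerator is Q*f truncated at degree 3: P0 = a_0 = 11/5; P1 = a_1 + q1*a_0 = -177/40; P2 = a_2 + q1*a_1 = 27/80; P3 = a_3 + q1*a_2 = 27/320.


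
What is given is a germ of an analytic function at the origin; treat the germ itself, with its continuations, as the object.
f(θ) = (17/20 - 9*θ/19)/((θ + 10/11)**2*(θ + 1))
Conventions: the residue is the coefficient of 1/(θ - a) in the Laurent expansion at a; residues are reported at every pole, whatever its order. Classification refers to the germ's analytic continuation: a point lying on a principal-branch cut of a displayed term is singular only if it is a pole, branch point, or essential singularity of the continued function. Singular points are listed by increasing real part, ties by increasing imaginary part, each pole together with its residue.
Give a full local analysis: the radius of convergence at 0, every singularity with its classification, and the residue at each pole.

Denominator factor (θ + 1): pole of order 1 at -1, modulus 1.
Denominator factor (θ + 10/11)^2: pole of order 2 at -10/11, modulus 10/11.
The radius of convergence is the smallest modulus among the singular points: 10/11.
At the order-1 pole -1 set g(θ) = (θ - (-1))*f(θ) = (17/20 - 9*θ/19)/(θ + 10/11)**2.
Simple pole: residue = g(a) at a = -1, which is 60863/380.
At the order-2 pole -10/11 set g(θ) = (θ - (-10/11))^2*f(θ) = (17/20 - 9*θ/19)/(θ + 1).
Order-2 pole: residue = g'(a); g'(-10/11) = -60863/380, so the residue is -60863/380.
List the singular points by increasing real part (a conjugate pair: the negative imaginary part first).

Radius of convergence at 0: 10/11.
At -1: a pole of order 1; residue 60863/380.
At -10/11: a pole of order 2; residue -60863/380.


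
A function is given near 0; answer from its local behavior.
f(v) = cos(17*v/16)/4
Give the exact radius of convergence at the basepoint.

The factor cos(17*v/16) is entire and contributes no finite singular point.
The polynomial part has no poles.
No finite singular points: the Taylor series at 0 converges everywhere.

The radius of convergence is infinite.


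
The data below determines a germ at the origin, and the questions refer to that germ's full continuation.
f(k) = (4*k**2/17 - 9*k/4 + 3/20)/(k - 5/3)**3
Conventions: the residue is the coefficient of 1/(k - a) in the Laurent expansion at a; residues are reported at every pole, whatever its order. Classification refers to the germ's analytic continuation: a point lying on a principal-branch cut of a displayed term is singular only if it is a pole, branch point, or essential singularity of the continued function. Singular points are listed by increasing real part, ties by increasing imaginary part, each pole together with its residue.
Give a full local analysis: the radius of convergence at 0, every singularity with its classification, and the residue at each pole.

Radius of convergence at 0: 5/3.
At 5/3: a pole of order 3; residue 4/17.

Denominator factor (k - 5/3)^3: pole of order 3 at 5/3, modulus 5/3.
The radius of convergence is the smallest modulus among the singular points: 5/3.
At the order-3 pole 5/3 set g(k) = (k - (5/3))^3*f(k) = 4*k**2/17 - 9*k/4 + 3/20.
Order-3 pole: residue = g''(a)/2; g''(5/3) = 8/17, so the residue is 4/17.


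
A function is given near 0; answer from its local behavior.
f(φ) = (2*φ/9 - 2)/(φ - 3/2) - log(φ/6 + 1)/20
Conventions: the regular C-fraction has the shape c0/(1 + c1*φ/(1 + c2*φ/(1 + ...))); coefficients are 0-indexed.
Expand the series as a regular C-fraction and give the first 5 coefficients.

The regular C-fraction coefficients are [4/3, -791/1440, -143399/1139040, 5855730/113428609, 15569916649/335882330508].

Taylor coefficients (expand at 0): a_0 = 4/3, a_1 = 791/1080, a_2 = 6409/12960, a_3 = 12797/38880, a_4 = 204809/933120.
c0 = a_0 = 4/3. Peel one level at a time: if S = 1 + c*φ/S' with S'(0) = 1, then c is the φ-coefficient of S and S' = c*φ/(S - 1).
S_1 = c0/f = 1 + (-791/1440)*φ + (-143399/2073600)*φ^2 + ...; c1 = -791/1440.
S_2 = c1*φ/(S_1 - 1) = 1 + (-143399/1139040)*φ + (195191/30032688)*φ^2 + ...; c2 = -143399/1139040.
S_3 = c2*φ/(S_2 - 1) = 1 + (5855730/113428609)*φ + (-98419195/41126546402)*φ^2 + ...; c3 = 5855730/113428609.
S_4 = c3*φ/(S_3 - 1) = 1 + (15569916649/335882330508)*φ + ...; c4 = 15569916649/335882330508.


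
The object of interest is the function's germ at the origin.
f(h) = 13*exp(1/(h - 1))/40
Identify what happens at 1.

The point is an essential singularity.

The exponent 1/(h - (1)) has a pole at 1, so exp(1/(h - (1))) takes every nonzero value near it: an essential singularity (not a pole of any order).


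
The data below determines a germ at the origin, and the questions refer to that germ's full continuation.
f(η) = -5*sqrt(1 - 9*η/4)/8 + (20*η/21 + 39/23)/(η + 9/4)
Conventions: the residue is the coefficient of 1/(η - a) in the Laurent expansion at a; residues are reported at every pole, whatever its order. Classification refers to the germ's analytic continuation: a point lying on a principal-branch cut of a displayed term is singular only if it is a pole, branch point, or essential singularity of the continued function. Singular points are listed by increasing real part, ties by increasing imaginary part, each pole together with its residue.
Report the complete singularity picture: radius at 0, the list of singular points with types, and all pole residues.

Radius of convergence at 0: 4/9.
At -9/4: a pole of order 1; residue -72/161.
At 4/9: an algebraic (square-root) branch point.

Denominator factor (η + 9/4): pole of order 1 at -9/4, modulus 9/4.
Branch term (-5/8)*sqrt(1 - η/(4/9)): its argument vanishes at η = 4/9, a square-root branch point, modulus 4/9.
The radius of convergence is the smallest modulus among the singular points: 4/9.
The branch term is analytic at -9/4 and contributes nothing to the residue; only the rational part matters.
At the order-1 pole -9/4 set g(η) = (η - (-9/4))*(rational part) = 20*η/21 + 39/23.
Simple pole: residue = g(a) at a = -9/4, which is -72/161.
List the singular points by increasing real part (a conjugate pair: the negative imaginary part first).


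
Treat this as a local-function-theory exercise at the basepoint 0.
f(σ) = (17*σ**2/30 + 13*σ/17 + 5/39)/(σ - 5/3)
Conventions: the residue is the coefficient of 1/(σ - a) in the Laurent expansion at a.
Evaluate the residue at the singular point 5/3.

The residue is 35525/11934.

At the order-1 pole 5/3 set g(σ) = (σ - (5/3))*f(σ) = 17*σ**2/30 + 13*σ/17 + 5/39.
Simple pole: residue = g(a) at a = 5/3, which is 35525/11934.


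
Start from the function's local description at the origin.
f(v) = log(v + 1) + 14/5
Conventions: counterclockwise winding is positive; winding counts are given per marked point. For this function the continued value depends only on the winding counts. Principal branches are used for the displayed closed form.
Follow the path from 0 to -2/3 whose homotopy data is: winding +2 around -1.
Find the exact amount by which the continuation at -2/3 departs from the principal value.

The rational part is single-valued and drops out of the difference; each branch term changes only by its own monodromy.
(1)*log(1 - v/(-1)): each positive loop around -1 adds 2*pi*i to the log, so winding +2 contributes (1)*(2)*2*pi*i = (4)*pi*i.
Summing the contributions at v = -2/3 gives (4)*pi*i.

Continued minus principal equals (4)*pi*i.


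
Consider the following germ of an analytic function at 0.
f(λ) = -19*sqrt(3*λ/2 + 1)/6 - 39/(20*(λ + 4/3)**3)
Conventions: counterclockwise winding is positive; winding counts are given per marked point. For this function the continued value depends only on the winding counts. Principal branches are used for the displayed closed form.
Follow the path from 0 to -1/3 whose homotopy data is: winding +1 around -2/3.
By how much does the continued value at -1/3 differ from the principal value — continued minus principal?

The rational part is single-valued and drops out of the difference; each branch term changes only by its own monodromy.
(-19/6)*sqrt(1 - λ/(-2/3)): winding +1 is odd, the square root flips sign, contributing -2*(-19/6)*sqrt(1 - (-1/3)/(-2/3)) = -2*(-19/6)*sqrt(1/2) = (19/6)*sqrt(2).
Summing the contributions at λ = -1/3 gives (19/6)*sqrt(2).

Continued minus principal equals (19/6)*sqrt(2).


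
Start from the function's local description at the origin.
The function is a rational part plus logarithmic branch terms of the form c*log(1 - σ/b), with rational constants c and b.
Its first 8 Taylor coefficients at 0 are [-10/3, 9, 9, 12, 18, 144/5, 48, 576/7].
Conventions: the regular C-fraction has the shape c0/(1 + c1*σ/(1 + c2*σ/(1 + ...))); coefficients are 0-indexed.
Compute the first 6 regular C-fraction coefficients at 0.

Taylor coefficients (read off): a_0 = -10/3, a_1 = 9, a_2 = 9, a_3 = 12, a_4 = 18, a_5 = 144/5.
c0 = a_0 = -10/3. Peel one level at a time: if S = 1 + c*σ/S' with S'(0) = 1, then c is the σ-coefficient of S and S' = c*σ/(S - 1).
S_1 = c0/f = 1 + (27/10)*σ + (999/100)*σ^2 + ...; c1 = 27/10.
S_2 = c1*σ/(S_1 - 1) = 1 + (-37/10)*σ + (-1/3)*σ^2 + ...; c2 = -37/10.
S_3 = c2*σ/(S_2 - 1) = 1 + (-10/111)*σ + (-1010/12321)*σ^2 + ...; c3 = -10/111.
S_4 = c3*σ/(S_3 - 1) = 1 + (-101/111)*σ + (-4/15)*σ^2 + ...; c4 = -101/111.
S_5 = c4*σ/(S_4 - 1) = 1 + (-148/505)*σ + ...; c5 = -148/505.

The regular C-fraction coefficients are [-10/3, 27/10, -37/10, -10/111, -101/111, -148/505].


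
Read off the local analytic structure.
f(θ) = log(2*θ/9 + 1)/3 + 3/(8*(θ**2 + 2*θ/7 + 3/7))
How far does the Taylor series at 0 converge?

Denominator factor (θ**2 + 2*θ/7 + 3/7): discriminant -80/49, complex-conjugate roots (-1/7) + ((2/7)*sqrt(5))*i and (-1/7) - ((2/7)*sqrt(5))*i; poles of order 1, moduli (1/7)*sqrt(21) and (1/7)*sqrt(21).
Branch term (1/3)*log(1 - θ/(-9/2)): its argument vanishes at θ = -9/2, a logarithmic branch point, modulus 9/2.
The radius of convergence is the smallest modulus among the singular points: (1/7)*sqrt(21).

The radius of convergence is (1/7)*sqrt(21).


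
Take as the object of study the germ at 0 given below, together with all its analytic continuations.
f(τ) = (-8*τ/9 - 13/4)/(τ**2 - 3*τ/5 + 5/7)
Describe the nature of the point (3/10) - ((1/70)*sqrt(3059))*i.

The point is a pole of order 1.

The denominator factor τ**2 - 3*τ/5 + 5/7 vanishes at (3/10) - ((1/70)*sqrt(3059))*i and appears to the power 1; the numerator there equals (-211/60) + ((4/315)*sqrt(3059))*i, nonzero, and no other factor vanishes.
Hence a pole whose order is the multiplicity, 1.


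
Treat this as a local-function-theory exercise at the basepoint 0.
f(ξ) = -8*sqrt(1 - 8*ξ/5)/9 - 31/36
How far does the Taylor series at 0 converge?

Branch term (-8/9)*sqrt(1 - ξ/(5/8)): its argument vanishes at ξ = 5/8, a square-root branch point, modulus 5/8.
The radius of convergence is the smallest modulus among the singular points: 5/8.

The radius of convergence is 5/8.


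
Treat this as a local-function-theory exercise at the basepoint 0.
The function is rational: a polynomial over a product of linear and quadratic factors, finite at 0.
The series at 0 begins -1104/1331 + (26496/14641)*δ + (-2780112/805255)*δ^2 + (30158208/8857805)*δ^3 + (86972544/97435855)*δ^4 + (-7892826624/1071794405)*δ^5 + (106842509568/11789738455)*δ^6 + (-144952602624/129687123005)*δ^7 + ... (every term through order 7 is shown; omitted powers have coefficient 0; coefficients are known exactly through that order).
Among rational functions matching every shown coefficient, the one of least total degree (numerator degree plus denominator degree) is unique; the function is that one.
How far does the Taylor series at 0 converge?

The radius of convergence is (1/6)*sqrt(33).

No rational of total degree below 6 reproduces all 8 coefficients; solving the [2/4] Pade equations on them gives f(δ) = (-29*δ**2/15 - 23/33)/(δ**2 + δ + 11/12)**2, whose expansion matches every shown term.
Denominator factor (δ**2 + δ + 11/12)^2: discriminant -8/3, complex-conjugate roots (-1/2) + ((1/3)*sqrt(6))*i and (-1/2) - ((1/3)*sqrt(6))*i; poles of order 2, moduli (1/6)*sqrt(33) and (1/6)*sqrt(33).
The radius of convergence is the smallest modulus among the singular points: (1/6)*sqrt(33).


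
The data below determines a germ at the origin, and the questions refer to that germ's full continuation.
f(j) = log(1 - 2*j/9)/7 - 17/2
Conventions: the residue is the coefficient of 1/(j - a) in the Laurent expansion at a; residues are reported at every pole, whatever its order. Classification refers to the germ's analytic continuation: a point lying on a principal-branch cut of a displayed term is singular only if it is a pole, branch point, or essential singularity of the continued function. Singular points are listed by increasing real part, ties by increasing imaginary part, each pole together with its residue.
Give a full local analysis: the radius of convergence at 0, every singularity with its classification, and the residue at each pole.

Branch term (1/7)*log(1 - j/(9/2)): its argument vanishes at j = 9/2, a logarithmic branch point, modulus 9/2.
The radius of convergence is the smallest modulus among the singular points: 9/2.

Radius of convergence at 0: 9/2.
At 9/2: a logarithmic branch point.
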